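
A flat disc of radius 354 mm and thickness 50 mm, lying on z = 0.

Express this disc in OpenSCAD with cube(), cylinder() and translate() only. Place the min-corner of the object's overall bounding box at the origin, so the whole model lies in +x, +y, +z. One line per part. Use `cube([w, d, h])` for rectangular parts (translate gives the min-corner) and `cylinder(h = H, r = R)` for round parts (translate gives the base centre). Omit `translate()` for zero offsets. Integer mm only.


translate([354, 354, 0]) cylinder(h = 50, r = 354);


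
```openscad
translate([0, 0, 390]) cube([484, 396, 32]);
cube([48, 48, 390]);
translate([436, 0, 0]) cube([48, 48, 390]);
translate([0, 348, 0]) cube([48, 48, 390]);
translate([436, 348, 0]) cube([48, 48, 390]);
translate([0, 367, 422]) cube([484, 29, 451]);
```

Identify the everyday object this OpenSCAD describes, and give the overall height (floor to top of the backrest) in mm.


A chair. The overall height is 873 mm.

A slab on four corner posts with a tall panel at the back — a chair. The seat slab sits at z = 390 with thickness 32, and the 451 mm backrest starts at the seat top, so the overall height is 390 + 32 + 451 = 873 mm.


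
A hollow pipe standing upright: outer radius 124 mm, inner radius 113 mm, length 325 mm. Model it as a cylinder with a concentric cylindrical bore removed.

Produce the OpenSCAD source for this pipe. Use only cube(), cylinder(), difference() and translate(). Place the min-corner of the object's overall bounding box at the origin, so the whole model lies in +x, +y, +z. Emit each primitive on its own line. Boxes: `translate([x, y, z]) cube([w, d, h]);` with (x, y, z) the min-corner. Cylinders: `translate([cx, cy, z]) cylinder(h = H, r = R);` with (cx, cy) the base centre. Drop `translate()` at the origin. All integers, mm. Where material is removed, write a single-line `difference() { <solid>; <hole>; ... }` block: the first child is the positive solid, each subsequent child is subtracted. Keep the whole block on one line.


difference() { translate([124, 124, 0]) cylinder(h = 325, r = 124); translate([124, 124, 0]) cylinder(h = 325, r = 113); }


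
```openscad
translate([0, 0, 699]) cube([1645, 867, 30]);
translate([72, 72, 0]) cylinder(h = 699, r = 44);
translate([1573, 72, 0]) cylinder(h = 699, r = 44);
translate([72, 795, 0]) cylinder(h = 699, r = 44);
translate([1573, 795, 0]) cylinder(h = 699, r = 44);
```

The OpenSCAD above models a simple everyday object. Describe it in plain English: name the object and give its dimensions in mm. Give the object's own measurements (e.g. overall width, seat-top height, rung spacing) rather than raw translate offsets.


A table: top 1645 mm (x) × 867 mm (y), 30 mm thick, upper face at z = 729 mm, on four round legs of 88 mm diameter, each leg's bounding box inset 28 mm from the nearest pair of top edges from z = 0 to the bottom of the top.


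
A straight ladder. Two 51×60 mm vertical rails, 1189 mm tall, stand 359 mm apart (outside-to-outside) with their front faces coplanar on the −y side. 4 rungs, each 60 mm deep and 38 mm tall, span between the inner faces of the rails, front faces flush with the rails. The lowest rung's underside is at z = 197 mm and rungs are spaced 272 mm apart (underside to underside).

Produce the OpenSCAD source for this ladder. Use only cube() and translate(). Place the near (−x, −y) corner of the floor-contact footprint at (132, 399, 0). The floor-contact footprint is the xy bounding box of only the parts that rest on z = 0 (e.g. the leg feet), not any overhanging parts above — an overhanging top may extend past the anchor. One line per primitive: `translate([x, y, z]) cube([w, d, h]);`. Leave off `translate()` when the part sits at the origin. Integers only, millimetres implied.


translate([132, 399, 0]) cube([51, 60, 1189]);
translate([440, 399, 0]) cube([51, 60, 1189]);
translate([183, 399, 197]) cube([257, 60, 38]);
translate([183, 399, 469]) cube([257, 60, 38]);
translate([183, 399, 741]) cube([257, 60, 38]);
translate([183, 399, 1013]) cube([257, 60, 38]);


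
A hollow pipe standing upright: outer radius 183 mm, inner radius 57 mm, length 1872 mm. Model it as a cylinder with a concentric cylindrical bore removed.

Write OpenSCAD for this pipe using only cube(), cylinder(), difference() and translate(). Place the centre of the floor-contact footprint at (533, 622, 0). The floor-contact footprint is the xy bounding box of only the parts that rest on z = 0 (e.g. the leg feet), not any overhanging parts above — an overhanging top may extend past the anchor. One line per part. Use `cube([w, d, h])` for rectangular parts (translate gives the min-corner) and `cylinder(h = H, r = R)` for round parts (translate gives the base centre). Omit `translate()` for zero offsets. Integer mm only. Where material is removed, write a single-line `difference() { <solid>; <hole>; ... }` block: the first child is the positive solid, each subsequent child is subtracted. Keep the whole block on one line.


difference() { translate([533, 622, 0]) cylinder(h = 1872, r = 183); translate([533, 622, 0]) cylinder(h = 1872, r = 57); }


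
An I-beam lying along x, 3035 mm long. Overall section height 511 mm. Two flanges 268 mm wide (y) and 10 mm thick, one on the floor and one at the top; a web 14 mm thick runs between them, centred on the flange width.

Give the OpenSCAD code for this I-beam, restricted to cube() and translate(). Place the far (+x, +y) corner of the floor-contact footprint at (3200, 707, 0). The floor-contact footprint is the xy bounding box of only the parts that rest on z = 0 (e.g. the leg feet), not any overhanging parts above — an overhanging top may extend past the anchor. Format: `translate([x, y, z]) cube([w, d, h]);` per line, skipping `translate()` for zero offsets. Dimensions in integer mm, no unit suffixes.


translate([165, 439, 0]) cube([3035, 268, 10]);
translate([165, 566, 10]) cube([3035, 14, 491]);
translate([165, 439, 501]) cube([3035, 268, 10]);


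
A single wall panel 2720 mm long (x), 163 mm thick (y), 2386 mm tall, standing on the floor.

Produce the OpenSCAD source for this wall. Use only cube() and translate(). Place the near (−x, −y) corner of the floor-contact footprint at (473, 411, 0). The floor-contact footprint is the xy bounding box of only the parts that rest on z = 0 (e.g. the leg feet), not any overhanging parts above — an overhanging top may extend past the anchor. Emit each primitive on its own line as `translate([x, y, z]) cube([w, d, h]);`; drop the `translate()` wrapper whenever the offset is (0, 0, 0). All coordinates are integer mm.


translate([473, 411, 0]) cube([2720, 163, 2386]);


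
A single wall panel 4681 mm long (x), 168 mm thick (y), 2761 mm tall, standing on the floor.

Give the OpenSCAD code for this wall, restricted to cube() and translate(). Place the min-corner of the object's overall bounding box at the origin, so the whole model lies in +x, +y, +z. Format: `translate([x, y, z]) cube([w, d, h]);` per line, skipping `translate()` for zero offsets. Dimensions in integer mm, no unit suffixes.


cube([4681, 168, 2761]);


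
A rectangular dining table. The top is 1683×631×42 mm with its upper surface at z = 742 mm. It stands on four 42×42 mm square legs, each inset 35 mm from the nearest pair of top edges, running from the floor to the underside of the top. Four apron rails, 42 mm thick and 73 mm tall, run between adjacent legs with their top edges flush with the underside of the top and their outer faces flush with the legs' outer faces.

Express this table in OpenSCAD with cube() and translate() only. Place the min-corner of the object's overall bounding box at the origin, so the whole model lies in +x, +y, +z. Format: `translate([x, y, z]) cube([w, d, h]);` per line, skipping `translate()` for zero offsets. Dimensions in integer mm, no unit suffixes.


translate([0, 0, 700]) cube([1683, 631, 42]);
translate([35, 35, 0]) cube([42, 42, 700]);
translate([1606, 35, 0]) cube([42, 42, 700]);
translate([35, 554, 0]) cube([42, 42, 700]);
translate([1606, 554, 0]) cube([42, 42, 700]);
translate([77, 35, 627]) cube([1529, 42, 73]);
translate([77, 554, 627]) cube([1529, 42, 73]);
translate([35, 77, 627]) cube([42, 477, 73]);
translate([1606, 77, 627]) cube([42, 477, 73]);


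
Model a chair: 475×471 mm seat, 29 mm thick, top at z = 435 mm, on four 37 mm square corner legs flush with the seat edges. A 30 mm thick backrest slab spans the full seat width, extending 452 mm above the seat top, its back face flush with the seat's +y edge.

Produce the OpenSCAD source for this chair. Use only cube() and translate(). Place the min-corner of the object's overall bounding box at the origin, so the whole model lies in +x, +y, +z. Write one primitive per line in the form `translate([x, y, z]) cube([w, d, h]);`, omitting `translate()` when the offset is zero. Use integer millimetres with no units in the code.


translate([0, 0, 406]) cube([475, 471, 29]);
cube([37, 37, 406]);
translate([438, 0, 0]) cube([37, 37, 406]);
translate([0, 434, 0]) cube([37, 37, 406]);
translate([438, 434, 0]) cube([37, 37, 406]);
translate([0, 441, 435]) cube([475, 30, 452]);


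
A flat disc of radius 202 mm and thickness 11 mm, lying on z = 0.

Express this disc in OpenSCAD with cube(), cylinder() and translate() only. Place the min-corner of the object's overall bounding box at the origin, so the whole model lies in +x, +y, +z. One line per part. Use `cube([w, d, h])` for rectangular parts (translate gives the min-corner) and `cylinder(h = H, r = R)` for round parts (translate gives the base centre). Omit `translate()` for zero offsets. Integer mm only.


translate([202, 202, 0]) cylinder(h = 11, r = 202);


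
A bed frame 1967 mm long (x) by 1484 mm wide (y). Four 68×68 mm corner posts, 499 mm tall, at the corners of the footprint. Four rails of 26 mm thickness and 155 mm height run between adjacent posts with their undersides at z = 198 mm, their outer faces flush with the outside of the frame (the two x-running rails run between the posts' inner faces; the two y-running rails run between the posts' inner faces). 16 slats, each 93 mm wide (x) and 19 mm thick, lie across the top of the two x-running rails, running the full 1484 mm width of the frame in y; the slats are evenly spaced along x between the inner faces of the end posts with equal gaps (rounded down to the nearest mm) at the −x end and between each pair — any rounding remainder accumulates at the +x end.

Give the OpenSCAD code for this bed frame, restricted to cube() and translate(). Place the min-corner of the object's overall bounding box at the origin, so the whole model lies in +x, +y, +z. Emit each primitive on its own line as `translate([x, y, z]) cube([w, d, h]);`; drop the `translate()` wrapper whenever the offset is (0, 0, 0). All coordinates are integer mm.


// slat z = rail_z + rail_h = 198 + 155 = 353
// slat gap = ⌊(1831 − 16·93) / 17⌋ = 20
cube([68, 68, 499]);
translate([0, 1416, 0]) cube([68, 68, 499]);
translate([1899, 0, 0]) cube([68, 68, 499]);
translate([1899, 1416, 0]) cube([68, 68, 499]);
translate([68, 0, 198]) cube([1831, 26, 155]);
translate([68, 1458, 198]) cube([1831, 26, 155]);
translate([0, 68, 198]) cube([26, 1348, 155]);
translate([1941, 68, 198]) cube([26, 1348, 155]);
translate([88, 0, 353]) cube([93, 1484, 19]);
translate([201, 0, 353]) cube([93, 1484, 19]);
translate([314, 0, 353]) cube([93, 1484, 19]);
translate([427, 0, 353]) cube([93, 1484, 19]);
translate([540, 0, 353]) cube([93, 1484, 19]);
translate([653, 0, 353]) cube([93, 1484, 19]);
translate([766, 0, 353]) cube([93, 1484, 19]);
translate([879, 0, 353]) cube([93, 1484, 19]);
translate([992, 0, 353]) cube([93, 1484, 19]);
translate([1105, 0, 353]) cube([93, 1484, 19]);
translate([1218, 0, 353]) cube([93, 1484, 19]);
translate([1331, 0, 353]) cube([93, 1484, 19]);
translate([1444, 0, 353]) cube([93, 1484, 19]);
translate([1557, 0, 353]) cube([93, 1484, 19]);
translate([1670, 0, 353]) cube([93, 1484, 19]);
translate([1783, 0, 353]) cube([93, 1484, 19]);


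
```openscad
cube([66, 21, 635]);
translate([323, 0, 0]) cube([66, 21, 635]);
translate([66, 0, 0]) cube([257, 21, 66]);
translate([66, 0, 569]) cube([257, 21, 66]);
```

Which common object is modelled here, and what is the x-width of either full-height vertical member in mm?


A picture frame. The border width is 66 mm.

Four thin pieces enclosing a rectangular opening — a picture frame. The two full-height stiles are 635 mm tall; the top rail sits at z = 569 and is 66 mm tall, so the border above the opening is 635 − 569 = 66 mm, matching the stile x-width.


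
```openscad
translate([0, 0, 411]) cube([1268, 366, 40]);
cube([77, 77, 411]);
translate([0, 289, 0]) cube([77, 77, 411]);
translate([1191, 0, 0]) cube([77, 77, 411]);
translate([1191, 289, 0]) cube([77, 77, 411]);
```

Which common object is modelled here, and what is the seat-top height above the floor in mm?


A bench. The seat-top height is 451 mm.

A long slab on four corner posts — a bench. The slab sits at z = 411 with thickness 40, so the top is 411 + 40 = 451 mm.


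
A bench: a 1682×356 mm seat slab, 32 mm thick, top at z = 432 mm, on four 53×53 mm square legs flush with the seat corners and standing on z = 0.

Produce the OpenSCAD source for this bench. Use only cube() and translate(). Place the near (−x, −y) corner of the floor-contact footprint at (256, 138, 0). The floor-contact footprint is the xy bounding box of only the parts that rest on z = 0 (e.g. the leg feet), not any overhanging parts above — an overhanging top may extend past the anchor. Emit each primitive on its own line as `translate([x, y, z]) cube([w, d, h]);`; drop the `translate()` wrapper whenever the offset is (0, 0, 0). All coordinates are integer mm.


translate([256, 138, 400]) cube([1682, 356, 32]);
translate([256, 138, 0]) cube([53, 53, 400]);
translate([256, 441, 0]) cube([53, 53, 400]);
translate([1885, 138, 0]) cube([53, 53, 400]);
translate([1885, 441, 0]) cube([53, 53, 400]);


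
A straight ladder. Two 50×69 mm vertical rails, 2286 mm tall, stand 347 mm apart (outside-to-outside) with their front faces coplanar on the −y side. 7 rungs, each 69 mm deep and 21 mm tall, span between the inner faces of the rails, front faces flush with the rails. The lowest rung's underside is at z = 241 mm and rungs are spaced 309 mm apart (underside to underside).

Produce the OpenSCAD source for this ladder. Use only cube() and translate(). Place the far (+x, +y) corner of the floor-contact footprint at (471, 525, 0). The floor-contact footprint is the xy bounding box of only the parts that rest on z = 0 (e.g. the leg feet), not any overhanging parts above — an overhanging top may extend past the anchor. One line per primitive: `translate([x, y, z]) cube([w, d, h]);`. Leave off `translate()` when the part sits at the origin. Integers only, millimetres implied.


translate([124, 456, 0]) cube([50, 69, 2286]);
translate([421, 456, 0]) cube([50, 69, 2286]);
translate([174, 456, 241]) cube([247, 69, 21]);
translate([174, 456, 550]) cube([247, 69, 21]);
translate([174, 456, 859]) cube([247, 69, 21]);
translate([174, 456, 1168]) cube([247, 69, 21]);
translate([174, 456, 1477]) cube([247, 69, 21]);
translate([174, 456, 1786]) cube([247, 69, 21]);
translate([174, 456, 2095]) cube([247, 69, 21]);


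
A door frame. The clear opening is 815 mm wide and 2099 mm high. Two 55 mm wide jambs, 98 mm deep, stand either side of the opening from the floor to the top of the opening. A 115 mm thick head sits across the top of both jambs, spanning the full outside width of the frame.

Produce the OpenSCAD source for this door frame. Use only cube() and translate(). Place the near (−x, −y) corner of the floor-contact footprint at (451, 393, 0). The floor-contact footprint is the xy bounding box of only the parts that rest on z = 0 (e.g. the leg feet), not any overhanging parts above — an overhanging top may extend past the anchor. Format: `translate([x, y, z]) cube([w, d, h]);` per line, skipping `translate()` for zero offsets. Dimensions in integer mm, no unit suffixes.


translate([451, 393, 0]) cube([55, 98, 2099]);
translate([1321, 393, 0]) cube([55, 98, 2099]);
translate([451, 393, 2099]) cube([925, 98, 115]);


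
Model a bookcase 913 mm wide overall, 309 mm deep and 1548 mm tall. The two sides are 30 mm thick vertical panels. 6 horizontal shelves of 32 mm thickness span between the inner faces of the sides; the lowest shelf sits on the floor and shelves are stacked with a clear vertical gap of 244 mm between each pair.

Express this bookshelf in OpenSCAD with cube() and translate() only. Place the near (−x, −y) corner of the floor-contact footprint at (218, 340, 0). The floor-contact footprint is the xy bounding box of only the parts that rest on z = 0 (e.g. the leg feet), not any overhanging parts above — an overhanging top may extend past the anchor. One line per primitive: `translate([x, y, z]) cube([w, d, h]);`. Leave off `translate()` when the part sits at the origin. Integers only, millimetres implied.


translate([218, 340, 0]) cube([30, 309, 1548]);
translate([1101, 340, 0]) cube([30, 309, 1548]);
translate([248, 340, 0]) cube([853, 309, 32]);
translate([248, 340, 276]) cube([853, 309, 32]);
translate([248, 340, 552]) cube([853, 309, 32]);
translate([248, 340, 828]) cube([853, 309, 32]);
translate([248, 340, 1104]) cube([853, 309, 32]);
translate([248, 340, 1380]) cube([853, 309, 32]);


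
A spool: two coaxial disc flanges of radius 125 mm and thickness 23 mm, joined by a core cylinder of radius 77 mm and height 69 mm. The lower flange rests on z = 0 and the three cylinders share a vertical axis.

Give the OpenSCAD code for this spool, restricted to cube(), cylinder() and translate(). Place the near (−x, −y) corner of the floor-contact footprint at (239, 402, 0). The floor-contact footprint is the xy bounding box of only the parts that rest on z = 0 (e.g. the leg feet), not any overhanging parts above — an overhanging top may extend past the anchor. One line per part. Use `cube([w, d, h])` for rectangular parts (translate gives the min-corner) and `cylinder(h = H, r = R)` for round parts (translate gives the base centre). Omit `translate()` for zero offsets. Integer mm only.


translate([364, 527, 0]) cylinder(h = 23, r = 125);
translate([364, 527, 23]) cylinder(h = 69, r = 77);
translate([364, 527, 92]) cylinder(h = 23, r = 125);


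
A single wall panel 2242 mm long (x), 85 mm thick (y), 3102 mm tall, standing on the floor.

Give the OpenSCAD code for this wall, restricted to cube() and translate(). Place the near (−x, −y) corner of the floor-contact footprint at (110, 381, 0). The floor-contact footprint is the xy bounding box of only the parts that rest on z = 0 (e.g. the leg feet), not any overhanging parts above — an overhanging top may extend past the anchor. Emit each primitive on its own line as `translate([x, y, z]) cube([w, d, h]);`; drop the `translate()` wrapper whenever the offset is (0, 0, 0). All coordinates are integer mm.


translate([110, 381, 0]) cube([2242, 85, 3102]);


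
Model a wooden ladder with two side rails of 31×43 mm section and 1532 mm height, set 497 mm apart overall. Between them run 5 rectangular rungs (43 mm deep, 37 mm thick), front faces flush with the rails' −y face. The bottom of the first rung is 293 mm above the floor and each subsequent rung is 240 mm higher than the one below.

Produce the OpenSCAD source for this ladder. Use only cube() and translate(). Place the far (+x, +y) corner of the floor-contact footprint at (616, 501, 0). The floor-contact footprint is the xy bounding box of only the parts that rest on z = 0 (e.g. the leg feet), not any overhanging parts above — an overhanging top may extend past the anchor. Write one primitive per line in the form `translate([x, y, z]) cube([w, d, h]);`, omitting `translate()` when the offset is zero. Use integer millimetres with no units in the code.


translate([119, 458, 0]) cube([31, 43, 1532]);
translate([585, 458, 0]) cube([31, 43, 1532]);
translate([150, 458, 293]) cube([435, 43, 37]);
translate([150, 458, 533]) cube([435, 43, 37]);
translate([150, 458, 773]) cube([435, 43, 37]);
translate([150, 458, 1013]) cube([435, 43, 37]);
translate([150, 458, 1253]) cube([435, 43, 37]);


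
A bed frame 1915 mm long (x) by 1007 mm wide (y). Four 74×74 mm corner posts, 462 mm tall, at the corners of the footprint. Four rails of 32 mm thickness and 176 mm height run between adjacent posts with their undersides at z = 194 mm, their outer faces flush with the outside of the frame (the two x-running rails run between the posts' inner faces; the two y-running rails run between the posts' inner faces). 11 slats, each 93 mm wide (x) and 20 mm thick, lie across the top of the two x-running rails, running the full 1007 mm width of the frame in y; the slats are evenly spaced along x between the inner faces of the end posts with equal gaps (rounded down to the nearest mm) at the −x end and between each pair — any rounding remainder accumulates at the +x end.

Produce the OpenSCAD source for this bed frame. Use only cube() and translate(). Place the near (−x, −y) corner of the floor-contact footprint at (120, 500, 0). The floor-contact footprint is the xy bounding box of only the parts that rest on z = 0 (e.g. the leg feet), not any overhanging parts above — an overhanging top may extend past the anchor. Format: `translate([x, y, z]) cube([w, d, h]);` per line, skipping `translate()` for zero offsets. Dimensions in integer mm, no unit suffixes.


translate([120, 500, 0]) cube([74, 74, 462]);
translate([120, 1433, 0]) cube([74, 74, 462]);
translate([1961, 500, 0]) cube([74, 74, 462]);
translate([1961, 1433, 0]) cube([74, 74, 462]);
translate([194, 500, 194]) cube([1767, 32, 176]);
translate([194, 1475, 194]) cube([1767, 32, 176]);
translate([120, 574, 194]) cube([32, 859, 176]);
translate([2003, 574, 194]) cube([32, 859, 176]);
translate([256, 500, 370]) cube([93, 1007, 20]);
translate([411, 500, 370]) cube([93, 1007, 20]);
translate([566, 500, 370]) cube([93, 1007, 20]);
translate([721, 500, 370]) cube([93, 1007, 20]);
translate([876, 500, 370]) cube([93, 1007, 20]);
translate([1031, 500, 370]) cube([93, 1007, 20]);
translate([1186, 500, 370]) cube([93, 1007, 20]);
translate([1341, 500, 370]) cube([93, 1007, 20]);
translate([1496, 500, 370]) cube([93, 1007, 20]);
translate([1651, 500, 370]) cube([93, 1007, 20]);
translate([1806, 500, 370]) cube([93, 1007, 20]);


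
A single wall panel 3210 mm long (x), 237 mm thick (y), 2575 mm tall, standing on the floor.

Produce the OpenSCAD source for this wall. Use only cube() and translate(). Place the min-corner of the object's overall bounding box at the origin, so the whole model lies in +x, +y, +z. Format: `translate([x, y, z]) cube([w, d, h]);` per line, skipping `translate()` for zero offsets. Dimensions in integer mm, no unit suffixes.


cube([3210, 237, 2575]);


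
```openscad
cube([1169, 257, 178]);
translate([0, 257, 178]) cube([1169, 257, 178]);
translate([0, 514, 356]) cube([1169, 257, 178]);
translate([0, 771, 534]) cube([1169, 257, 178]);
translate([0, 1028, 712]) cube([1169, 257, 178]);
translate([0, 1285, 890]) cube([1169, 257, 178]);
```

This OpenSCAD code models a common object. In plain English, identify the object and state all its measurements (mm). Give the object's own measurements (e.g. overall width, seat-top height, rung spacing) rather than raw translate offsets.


A straight staircase of 6 solid steps. Each step is 1169 mm wide (x), 257 mm deep (y, the going) and 178 mm tall (the rise). The first step rests on the floor; each subsequent step sits one going further in +y and one rise higher in +z, directly behind and above the previous step with no overlap.


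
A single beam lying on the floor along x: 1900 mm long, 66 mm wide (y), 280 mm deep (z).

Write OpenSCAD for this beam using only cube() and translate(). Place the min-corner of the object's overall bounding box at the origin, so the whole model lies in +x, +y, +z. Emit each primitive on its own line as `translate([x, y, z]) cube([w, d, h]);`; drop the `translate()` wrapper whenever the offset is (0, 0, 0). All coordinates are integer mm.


cube([1900, 66, 280]);


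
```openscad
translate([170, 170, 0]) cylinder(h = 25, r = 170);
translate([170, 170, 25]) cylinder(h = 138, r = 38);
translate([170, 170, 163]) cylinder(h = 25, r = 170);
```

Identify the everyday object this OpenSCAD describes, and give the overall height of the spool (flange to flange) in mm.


A spool. The overall height is 188 mm.

Three coaxial cylinders, large–small–large — a spool. Two 25 mm flanges and a 138 mm core give 25 + 138 + 25 = 188 mm.


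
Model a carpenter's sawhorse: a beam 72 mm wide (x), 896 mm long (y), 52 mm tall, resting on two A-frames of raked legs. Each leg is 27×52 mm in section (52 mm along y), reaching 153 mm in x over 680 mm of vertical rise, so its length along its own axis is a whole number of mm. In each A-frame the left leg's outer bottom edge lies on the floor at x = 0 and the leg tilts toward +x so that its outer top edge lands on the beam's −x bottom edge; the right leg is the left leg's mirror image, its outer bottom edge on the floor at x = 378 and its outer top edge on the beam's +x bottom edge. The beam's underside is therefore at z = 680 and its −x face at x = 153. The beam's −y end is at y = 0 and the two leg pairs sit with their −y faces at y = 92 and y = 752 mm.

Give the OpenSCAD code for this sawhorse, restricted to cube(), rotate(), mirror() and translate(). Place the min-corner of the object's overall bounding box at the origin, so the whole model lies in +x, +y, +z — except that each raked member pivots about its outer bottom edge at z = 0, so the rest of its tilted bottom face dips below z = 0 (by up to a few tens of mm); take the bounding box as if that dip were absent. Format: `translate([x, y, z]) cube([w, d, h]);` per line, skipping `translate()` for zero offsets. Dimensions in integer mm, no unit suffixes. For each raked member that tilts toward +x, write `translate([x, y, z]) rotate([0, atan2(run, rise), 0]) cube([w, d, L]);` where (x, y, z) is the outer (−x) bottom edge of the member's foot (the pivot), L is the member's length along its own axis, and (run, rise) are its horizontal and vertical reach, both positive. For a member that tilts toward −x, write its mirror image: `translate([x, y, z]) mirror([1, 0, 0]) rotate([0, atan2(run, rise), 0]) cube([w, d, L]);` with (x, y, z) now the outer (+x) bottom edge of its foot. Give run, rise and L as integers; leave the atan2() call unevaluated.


// leg length = √(153² + 680²) = 697
// right-leg outer foot x = 2·153 + 72 = 378
// beam min-corner = (153, 0, 680)
translate([153, 0, 680]) cube([72, 896, 52]);
translate([0, 92, 0]) rotate([0, atan2(153, 680), 0]) cube([27, 52, 697]);
translate([378, 92, 0]) mirror([1, 0, 0]) rotate([0, atan2(153, 680), 0]) cube([27, 52, 697]);
translate([0, 752, 0]) rotate([0, atan2(153, 680), 0]) cube([27, 52, 697]);
translate([378, 752, 0]) mirror([1, 0, 0]) rotate([0, atan2(153, 680), 0]) cube([27, 52, 697]);


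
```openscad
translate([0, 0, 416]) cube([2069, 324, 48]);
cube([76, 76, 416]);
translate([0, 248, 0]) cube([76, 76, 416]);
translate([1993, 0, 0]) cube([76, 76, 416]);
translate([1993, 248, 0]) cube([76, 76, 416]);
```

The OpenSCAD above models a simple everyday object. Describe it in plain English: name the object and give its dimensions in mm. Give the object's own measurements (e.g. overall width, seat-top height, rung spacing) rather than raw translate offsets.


A bench: a 2069×324 mm seat slab, 48 mm thick, top at z = 464 mm, on four 76×76 mm square legs flush with the seat corners and standing on z = 0.


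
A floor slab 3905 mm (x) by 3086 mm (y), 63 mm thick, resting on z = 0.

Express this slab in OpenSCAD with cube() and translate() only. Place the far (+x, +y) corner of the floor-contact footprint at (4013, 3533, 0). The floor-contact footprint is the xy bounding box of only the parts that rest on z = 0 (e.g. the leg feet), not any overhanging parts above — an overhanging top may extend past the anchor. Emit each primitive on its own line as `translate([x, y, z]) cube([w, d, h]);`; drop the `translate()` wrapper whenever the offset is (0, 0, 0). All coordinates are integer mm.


translate([108, 447, 0]) cube([3905, 3086, 63]);


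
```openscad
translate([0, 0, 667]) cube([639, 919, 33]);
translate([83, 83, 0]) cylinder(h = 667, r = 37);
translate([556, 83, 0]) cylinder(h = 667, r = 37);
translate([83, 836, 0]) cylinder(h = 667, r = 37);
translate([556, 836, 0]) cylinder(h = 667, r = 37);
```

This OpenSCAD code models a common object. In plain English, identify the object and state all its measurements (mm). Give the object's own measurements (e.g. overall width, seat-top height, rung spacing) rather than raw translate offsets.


A table: top 639 mm (x) × 919 mm (y), 33 mm thick, upper face at z = 700 mm, on four round legs of 74 mm diameter, each leg's bounding box inset 46 mm from the nearest pair of top edges from z = 0 to the bottom of the top.


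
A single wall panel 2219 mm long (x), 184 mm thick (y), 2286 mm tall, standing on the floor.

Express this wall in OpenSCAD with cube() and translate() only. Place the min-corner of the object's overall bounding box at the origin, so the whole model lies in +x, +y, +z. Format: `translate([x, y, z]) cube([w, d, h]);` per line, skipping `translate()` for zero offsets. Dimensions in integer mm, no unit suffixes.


cube([2219, 184, 2286]);


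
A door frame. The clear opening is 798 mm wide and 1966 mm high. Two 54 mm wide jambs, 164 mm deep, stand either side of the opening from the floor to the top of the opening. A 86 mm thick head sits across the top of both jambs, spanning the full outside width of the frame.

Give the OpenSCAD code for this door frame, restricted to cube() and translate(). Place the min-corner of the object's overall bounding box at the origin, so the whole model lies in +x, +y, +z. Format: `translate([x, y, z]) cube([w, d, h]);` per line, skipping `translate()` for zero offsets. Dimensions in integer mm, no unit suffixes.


cube([54, 164, 1966]);
translate([852, 0, 0]) cube([54, 164, 1966]);
translate([0, 0, 1966]) cube([906, 164, 86]);


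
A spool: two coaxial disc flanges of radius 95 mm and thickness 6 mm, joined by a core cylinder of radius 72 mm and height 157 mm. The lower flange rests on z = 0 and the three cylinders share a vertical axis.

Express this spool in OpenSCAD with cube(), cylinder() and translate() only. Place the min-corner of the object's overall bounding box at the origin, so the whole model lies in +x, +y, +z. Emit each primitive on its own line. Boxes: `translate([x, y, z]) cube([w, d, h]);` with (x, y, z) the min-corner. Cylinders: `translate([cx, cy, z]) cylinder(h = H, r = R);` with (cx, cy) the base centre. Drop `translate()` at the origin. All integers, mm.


translate([95, 95, 0]) cylinder(h = 6, r = 95);
translate([95, 95, 6]) cylinder(h = 157, r = 72);
translate([95, 95, 163]) cylinder(h = 6, r = 95);


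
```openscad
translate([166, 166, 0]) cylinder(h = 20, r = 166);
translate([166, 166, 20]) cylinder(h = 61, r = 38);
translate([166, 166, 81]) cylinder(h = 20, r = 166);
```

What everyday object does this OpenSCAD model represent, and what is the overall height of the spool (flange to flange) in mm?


A spool. The overall height is 101 mm.

Three coaxial cylinders, large–small–large — a spool. Two 20 mm flanges and a 61 mm core give 20 + 61 + 20 = 101 mm.


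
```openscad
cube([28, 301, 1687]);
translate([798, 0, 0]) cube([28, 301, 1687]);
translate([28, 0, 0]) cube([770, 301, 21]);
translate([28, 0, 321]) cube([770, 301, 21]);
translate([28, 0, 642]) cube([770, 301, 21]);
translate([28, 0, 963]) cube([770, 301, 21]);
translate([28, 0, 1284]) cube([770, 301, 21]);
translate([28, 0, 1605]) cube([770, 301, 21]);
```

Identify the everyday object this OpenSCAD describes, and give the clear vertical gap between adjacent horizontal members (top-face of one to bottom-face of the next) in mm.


A bookshelf. The clear shelf gap is 300 mm.

Two tall side panels with 6 horizontal boards between them — a bookshelf. The first two shelf undersides are at z = 0 and z = 321; with shelf thickness 21, the clear gap is 321 − 0 − 21 = 300 mm.


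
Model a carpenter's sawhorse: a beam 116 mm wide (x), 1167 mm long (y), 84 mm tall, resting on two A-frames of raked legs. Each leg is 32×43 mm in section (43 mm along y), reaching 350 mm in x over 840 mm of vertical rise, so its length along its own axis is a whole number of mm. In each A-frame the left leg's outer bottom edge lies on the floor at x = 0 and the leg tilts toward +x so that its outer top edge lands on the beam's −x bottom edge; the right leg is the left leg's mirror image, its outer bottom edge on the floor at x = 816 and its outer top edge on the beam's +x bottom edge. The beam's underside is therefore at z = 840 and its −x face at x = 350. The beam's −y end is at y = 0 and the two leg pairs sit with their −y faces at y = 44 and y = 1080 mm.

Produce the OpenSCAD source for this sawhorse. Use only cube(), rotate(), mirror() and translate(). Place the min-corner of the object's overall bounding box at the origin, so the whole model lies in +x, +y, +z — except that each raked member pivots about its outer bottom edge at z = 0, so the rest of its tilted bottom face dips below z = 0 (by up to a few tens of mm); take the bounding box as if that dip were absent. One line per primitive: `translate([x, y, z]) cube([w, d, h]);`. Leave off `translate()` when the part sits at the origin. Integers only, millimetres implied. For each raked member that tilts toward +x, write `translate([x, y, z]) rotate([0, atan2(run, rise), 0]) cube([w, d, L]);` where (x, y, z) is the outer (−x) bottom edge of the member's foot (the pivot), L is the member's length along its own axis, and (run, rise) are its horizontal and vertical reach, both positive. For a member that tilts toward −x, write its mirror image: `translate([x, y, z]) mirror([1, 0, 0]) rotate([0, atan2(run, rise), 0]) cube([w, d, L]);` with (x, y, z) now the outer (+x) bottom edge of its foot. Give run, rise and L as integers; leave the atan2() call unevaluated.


translate([350, 0, 840]) cube([116, 1167, 84]);
translate([0, 44, 0]) rotate([0, atan2(350, 840), 0]) cube([32, 43, 910]);
translate([816, 44, 0]) mirror([1, 0, 0]) rotate([0, atan2(350, 840), 0]) cube([32, 43, 910]);
translate([0, 1080, 0]) rotate([0, atan2(350, 840), 0]) cube([32, 43, 910]);
translate([816, 1080, 0]) mirror([1, 0, 0]) rotate([0, atan2(350, 840), 0]) cube([32, 43, 910]);


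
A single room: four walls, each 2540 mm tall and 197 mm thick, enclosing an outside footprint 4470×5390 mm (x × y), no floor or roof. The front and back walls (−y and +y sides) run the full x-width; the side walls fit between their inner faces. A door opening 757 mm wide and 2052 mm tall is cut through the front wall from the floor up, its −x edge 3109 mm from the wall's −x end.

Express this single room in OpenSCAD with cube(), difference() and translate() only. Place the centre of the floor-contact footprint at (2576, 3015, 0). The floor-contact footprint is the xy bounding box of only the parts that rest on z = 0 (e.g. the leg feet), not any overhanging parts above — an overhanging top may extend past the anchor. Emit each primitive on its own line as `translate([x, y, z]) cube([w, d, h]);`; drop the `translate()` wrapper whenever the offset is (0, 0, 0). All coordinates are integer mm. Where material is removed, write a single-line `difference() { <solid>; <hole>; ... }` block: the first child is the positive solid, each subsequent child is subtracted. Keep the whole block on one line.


difference() { translate([341, 320, 0]) cube([4470, 197, 2540]); translate([3450, 320, 0]) cube([757, 197, 2052]); }
translate([341, 5513, 0]) cube([4470, 197, 2540]);
translate([341, 517, 0]) cube([197, 4996, 2540]);
translate([4614, 517, 0]) cube([197, 4996, 2540]);


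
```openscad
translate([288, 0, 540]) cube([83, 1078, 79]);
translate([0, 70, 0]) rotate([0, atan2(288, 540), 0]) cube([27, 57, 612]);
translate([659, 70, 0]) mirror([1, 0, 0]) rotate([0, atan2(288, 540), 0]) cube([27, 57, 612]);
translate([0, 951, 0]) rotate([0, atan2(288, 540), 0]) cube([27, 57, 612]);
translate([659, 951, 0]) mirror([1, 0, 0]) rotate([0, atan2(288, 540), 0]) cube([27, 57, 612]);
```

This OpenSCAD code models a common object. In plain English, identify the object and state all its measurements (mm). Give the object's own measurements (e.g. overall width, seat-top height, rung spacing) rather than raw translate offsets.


A sawhorse. A 83×1078×79 mm beam (x, y, z) sits on two A-frame leg pairs. Each pair is two raked legs of 27×57 mm section (57 mm along y) splaying symmetrically in x. Each leg rises 540 mm vertically over 288 mm of horizontal reach and is 612 mm long along its own axis. Every leg's outer bottom edge rests on the floor and its outer top edge meets a bottom edge of the beam — the left legs (tilting toward +x) meet the beam's −x bottom edge, the right legs (their mirror images, tilting toward −x) meet its +x bottom edge — so the leg tops tuck under the beam, the beam's underside is 540 mm above the floor, and the feet are 659 mm apart outside-to-outside with the beam centred between them. The two leg pairs are set in 70 mm from either end of the beam.


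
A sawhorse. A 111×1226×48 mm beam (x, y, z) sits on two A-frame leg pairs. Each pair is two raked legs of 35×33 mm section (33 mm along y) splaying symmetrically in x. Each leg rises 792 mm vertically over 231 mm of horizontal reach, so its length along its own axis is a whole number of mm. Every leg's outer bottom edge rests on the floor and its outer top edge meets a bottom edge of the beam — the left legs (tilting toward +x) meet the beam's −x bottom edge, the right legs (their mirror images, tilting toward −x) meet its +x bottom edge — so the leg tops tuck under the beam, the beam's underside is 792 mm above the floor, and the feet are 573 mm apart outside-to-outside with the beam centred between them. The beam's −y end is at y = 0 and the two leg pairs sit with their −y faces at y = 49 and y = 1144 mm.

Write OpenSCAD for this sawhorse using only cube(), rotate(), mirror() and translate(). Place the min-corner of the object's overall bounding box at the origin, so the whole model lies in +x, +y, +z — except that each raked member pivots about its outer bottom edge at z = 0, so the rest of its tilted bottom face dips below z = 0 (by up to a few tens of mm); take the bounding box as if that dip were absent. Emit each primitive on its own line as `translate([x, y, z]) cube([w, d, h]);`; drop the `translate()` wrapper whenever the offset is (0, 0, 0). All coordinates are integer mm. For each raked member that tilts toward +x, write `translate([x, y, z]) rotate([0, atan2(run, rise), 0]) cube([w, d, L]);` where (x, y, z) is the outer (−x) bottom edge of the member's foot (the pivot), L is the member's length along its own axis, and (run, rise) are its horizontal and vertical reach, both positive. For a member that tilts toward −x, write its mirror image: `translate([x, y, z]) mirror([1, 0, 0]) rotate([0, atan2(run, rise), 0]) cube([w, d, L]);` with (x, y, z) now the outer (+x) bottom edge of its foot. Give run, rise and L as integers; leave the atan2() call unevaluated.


// leg length = √(231² + 792²) = 825
// right-leg outer foot x = 2·231 + 111 = 573
// beam min-corner = (231, 0, 792)
translate([231, 0, 792]) cube([111, 1226, 48]);
translate([0, 49, 0]) rotate([0, atan2(231, 792), 0]) cube([35, 33, 825]);
translate([573, 49, 0]) mirror([1, 0, 0]) rotate([0, atan2(231, 792), 0]) cube([35, 33, 825]);
translate([0, 1144, 0]) rotate([0, atan2(231, 792), 0]) cube([35, 33, 825]);
translate([573, 1144, 0]) mirror([1, 0, 0]) rotate([0, atan2(231, 792), 0]) cube([35, 33, 825]);


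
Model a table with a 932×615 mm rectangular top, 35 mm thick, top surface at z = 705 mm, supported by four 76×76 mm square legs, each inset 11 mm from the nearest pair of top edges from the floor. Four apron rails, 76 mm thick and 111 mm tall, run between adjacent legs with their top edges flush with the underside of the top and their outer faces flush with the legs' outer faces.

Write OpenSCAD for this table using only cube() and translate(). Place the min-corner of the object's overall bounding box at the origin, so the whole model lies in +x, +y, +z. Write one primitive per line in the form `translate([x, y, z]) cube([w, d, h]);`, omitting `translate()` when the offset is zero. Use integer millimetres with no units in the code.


translate([0, 0, 670]) cube([932, 615, 35]);
translate([11, 11, 0]) cube([76, 76, 670]);
translate([845, 11, 0]) cube([76, 76, 670]);
translate([11, 528, 0]) cube([76, 76, 670]);
translate([845, 528, 0]) cube([76, 76, 670]);
translate([87, 11, 559]) cube([758, 76, 111]);
translate([87, 528, 559]) cube([758, 76, 111]);
translate([11, 87, 559]) cube([76, 441, 111]);
translate([845, 87, 559]) cube([76, 441, 111]);
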